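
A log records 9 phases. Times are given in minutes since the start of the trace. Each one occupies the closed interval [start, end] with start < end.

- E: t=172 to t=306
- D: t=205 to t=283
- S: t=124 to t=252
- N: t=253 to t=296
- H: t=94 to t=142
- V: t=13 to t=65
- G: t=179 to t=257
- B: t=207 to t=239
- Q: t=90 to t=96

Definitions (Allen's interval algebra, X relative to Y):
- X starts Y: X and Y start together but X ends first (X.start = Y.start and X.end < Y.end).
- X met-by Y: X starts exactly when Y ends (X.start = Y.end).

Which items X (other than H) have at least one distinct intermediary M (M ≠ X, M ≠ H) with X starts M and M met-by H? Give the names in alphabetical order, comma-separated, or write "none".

Target H = [t=94, t=142].
Intermediaries M with M met-by H: none.
Union: none.

none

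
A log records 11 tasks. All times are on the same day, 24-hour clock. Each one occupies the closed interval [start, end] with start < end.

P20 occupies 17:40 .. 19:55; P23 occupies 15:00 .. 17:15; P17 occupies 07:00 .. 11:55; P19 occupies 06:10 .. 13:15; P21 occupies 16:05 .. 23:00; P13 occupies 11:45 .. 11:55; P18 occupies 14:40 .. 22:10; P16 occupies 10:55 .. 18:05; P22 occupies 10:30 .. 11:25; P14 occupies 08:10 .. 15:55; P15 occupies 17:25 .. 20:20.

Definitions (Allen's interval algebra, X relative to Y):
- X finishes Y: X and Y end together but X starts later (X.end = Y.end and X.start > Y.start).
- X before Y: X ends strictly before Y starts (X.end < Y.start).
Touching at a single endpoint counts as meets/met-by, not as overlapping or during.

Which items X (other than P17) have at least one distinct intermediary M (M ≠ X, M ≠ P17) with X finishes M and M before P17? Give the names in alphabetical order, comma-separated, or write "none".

Target P17 = [07:00, 11:55].
Intermediaries M with M before P17: none.
Union: none.

none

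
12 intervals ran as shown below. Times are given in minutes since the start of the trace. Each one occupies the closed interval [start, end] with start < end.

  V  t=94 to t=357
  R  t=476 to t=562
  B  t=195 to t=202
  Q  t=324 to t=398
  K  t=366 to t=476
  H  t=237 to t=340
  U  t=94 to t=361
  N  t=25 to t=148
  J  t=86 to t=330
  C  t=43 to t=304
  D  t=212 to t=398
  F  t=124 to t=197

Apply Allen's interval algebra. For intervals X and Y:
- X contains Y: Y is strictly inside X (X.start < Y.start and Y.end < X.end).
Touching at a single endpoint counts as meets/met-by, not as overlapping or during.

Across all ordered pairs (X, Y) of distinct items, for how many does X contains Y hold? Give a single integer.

11

Checking all 132 ordered pairs for relation 'contains'; matching pairs in alphabetical order:
(C, B): C contains B ✓
(C, F): C contains F ✓
(D, H): D contains H ✓
(J, B): J contains B ✓
(J, F): J contains F ✓
(U, B): U contains B ✓
(U, F): U contains F ✓
(U, H): U contains H ✓
(V, B): V contains B ✓
(V, F): V contains F ✓
(V, H): V contains H ✓
Count: 11.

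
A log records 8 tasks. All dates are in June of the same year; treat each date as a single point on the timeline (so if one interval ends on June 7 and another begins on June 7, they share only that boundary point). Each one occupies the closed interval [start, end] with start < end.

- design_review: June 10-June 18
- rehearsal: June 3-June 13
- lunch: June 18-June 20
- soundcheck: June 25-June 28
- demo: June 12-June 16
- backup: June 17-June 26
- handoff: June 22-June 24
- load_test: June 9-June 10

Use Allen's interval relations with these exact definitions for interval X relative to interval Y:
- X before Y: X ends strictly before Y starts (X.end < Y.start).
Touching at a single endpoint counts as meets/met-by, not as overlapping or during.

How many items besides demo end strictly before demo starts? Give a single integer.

Target demo = [June 12, June 16].
backup [June 17, June 26] → after → no.
design_review [June 10, June 18] → contains → no.
handoff [June 22, June 24] → after → no.
load_test [June 9, June 10] → before → counts.
lunch [June 18, June 20] → after → no.
rehearsal [June 3, June 13] → overlaps → no.
soundcheck [June 25, June 28] → after → no.
Total: 1.

1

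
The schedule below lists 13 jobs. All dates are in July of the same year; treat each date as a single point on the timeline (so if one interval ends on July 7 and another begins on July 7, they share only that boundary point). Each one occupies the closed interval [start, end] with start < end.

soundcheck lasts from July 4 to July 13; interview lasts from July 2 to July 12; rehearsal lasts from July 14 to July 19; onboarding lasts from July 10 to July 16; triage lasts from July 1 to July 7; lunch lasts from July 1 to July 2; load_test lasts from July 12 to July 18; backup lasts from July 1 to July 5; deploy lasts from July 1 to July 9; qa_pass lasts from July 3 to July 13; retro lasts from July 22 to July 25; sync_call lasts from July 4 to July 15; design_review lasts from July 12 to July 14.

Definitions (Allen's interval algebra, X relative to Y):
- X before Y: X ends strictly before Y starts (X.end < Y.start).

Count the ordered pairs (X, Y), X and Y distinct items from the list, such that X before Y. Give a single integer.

Checking all 156 ordered pairs for relation 'before'; matching pairs in alphabetical order:
(backup, design_review): backup before design_review ✓
(backup, load_test): backup before load_test ✓
(backup, onboarding): backup before onboarding ✓
(backup, rehearsal): backup before rehearsal ✓
(backup, retro): backup before retro ✓
(deploy, design_review): deploy before design_review ✓
(deploy, load_test): deploy before load_test ✓
(deploy, onboarding): deploy before onboarding ✓
(deploy, rehearsal): deploy before rehearsal ✓
(deploy, retro): deploy before retro ✓
(design_review, retro): design_review before retro ✓
(interview, rehearsal): interview before rehearsal ✓
(interview, retro): interview before retro ✓
(load_test, retro): load_test before retro ✓
(lunch, design_review): lunch before design_review ✓
(lunch, load_test): lunch before load_test ✓
(lunch, onboarding): lunch before onboarding ✓
(lunch, qa_pass): lunch before qa_pass ✓
(lunch, rehearsal): lunch before rehearsal ✓
(lunch, retro): lunch before retro ✓
(lunch, soundcheck): lunch before soundcheck ✓
(lunch, sync_call): lunch before sync_call ✓
(onboarding, retro): onboarding before retro ✓
(qa_pass, rehearsal): qa_pass before rehearsal ✓
... plus 10 further pairs not listed.
Count: 34.

34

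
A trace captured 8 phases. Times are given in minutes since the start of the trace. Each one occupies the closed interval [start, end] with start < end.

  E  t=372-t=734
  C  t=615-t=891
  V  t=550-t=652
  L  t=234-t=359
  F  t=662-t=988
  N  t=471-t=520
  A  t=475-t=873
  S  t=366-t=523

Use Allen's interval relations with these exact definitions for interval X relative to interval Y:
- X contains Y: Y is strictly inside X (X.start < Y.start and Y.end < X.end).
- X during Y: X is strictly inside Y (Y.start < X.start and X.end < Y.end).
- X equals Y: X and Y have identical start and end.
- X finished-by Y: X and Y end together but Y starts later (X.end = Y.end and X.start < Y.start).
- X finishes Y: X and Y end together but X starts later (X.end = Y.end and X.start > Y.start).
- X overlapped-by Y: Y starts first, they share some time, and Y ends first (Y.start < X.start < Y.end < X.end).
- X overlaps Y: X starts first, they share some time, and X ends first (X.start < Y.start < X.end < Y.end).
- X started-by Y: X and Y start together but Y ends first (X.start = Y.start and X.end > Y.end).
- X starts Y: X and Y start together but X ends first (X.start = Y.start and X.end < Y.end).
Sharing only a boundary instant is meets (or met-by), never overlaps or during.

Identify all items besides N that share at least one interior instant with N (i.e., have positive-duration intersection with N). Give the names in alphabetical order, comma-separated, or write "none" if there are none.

Target N = [t=471, t=520].
A [t=475, t=873] → overlapped-by → yes.
C [t=615, t=891] → after → no.
E [t=372, t=734] → contains → yes.
F [t=662, t=988] → after → no.
L [t=234, t=359] → before → no.
S [t=366, t=523] → contains → yes.
V [t=550, t=652] → after → no.
Result: A, E, S.

A, E, S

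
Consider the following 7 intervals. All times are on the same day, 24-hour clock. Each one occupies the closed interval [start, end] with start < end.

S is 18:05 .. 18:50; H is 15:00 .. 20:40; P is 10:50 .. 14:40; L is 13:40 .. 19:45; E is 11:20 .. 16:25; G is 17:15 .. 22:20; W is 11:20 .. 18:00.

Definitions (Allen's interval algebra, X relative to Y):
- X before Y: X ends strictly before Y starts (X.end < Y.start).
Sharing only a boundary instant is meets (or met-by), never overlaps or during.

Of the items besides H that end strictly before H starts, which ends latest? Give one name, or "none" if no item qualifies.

Target H = [15:00, 20:40].
E [11:20, 16:25] → overlaps → excluded.
G [17:15, 22:20] → overlapped-by → excluded.
L [13:40, 19:45] → overlaps → excluded.
P [10:50, 14:40] → before → candidate.
S [18:05, 18:50] → during → excluded.
W [11:20, 18:00] → overlaps → excluded.
Among candidates, latest end is 14:40 → P.

P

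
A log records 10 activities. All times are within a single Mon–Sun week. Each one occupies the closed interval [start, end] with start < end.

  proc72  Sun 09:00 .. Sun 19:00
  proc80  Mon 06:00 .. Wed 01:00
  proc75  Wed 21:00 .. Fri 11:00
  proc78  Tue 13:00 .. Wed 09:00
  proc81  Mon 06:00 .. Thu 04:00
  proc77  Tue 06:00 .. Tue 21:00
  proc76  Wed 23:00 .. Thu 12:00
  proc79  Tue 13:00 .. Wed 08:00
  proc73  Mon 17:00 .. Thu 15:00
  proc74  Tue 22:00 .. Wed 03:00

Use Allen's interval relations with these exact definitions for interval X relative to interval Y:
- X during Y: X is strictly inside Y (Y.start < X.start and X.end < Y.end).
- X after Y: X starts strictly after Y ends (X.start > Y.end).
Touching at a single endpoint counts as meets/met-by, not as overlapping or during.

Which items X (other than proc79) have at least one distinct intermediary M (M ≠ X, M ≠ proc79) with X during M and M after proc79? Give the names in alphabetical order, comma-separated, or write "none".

Target proc79 = [Tue 13:00, Wed 08:00].
Intermediaries M with M after proc79: proc72, proc75, proc76.
Via proc72 — items with X during proc72: none.
Via proc75 — items with X during proc75: proc76.
Via proc76 — items with X during proc76: none.
Union: proc76.

proc76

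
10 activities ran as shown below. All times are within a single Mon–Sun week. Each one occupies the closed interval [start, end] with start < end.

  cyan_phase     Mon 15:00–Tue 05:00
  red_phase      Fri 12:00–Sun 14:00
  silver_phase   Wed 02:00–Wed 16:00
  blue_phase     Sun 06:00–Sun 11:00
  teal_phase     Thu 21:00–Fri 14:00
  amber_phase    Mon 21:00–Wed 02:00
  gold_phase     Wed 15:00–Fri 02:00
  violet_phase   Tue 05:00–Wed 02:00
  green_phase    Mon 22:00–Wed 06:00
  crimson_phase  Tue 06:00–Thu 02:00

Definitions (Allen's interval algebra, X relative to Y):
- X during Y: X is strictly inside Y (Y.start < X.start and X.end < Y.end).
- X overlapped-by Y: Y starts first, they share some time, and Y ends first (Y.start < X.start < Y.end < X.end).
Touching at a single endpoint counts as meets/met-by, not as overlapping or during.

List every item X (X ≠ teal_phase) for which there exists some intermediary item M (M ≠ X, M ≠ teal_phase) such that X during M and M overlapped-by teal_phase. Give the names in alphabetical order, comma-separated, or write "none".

blue_phase

Target teal_phase = [Thu 21:00, Fri 14:00].
Intermediaries M with M overlapped-by teal_phase: red_phase.
Via red_phase — items with X during red_phase: blue_phase.
Union: blue_phase.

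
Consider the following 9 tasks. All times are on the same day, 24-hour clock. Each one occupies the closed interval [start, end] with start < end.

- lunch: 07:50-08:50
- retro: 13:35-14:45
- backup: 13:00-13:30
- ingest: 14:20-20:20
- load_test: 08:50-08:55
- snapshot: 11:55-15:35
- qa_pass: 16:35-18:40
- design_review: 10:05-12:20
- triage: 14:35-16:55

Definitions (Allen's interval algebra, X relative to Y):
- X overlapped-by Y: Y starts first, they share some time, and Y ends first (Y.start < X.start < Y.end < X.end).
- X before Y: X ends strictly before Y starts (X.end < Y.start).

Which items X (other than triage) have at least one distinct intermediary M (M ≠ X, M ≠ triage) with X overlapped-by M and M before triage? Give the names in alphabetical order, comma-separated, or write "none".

snapshot

Target triage = [14:35, 16:55].
Intermediaries M with M before triage: backup, design_review, load_test, lunch.
Via backup — items with X overlapped-by backup: none.
Via design_review — items with X overlapped-by design_review: snapshot.
Via load_test — items with X overlapped-by load_test: none.
Via lunch — items with X overlapped-by lunch: none.
Union: snapshot.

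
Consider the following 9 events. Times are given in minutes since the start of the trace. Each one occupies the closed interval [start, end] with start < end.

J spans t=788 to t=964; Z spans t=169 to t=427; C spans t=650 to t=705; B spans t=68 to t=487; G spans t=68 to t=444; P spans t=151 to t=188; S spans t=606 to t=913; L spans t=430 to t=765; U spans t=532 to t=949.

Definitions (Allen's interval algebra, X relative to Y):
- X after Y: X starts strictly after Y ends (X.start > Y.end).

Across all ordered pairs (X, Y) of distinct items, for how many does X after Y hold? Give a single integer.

Checking all 72 ordered pairs for relation 'after'; matching pairs in alphabetical order:
(C, B): C after B ✓
(C, G): C after G ✓
(C, P): C after P ✓
(C, Z): C after Z ✓
(J, B): J after B ✓
(J, C): J after C ✓
(J, G): J after G ✓
(J, L): J after L ✓
(J, P): J after P ✓
(J, Z): J after Z ✓
(L, P): L after P ✓
(L, Z): L after Z ✓
(S, B): S after B ✓
(S, G): S after G ✓
(S, P): S after P ✓
(S, Z): S after Z ✓
(U, B): U after B ✓
(U, G): U after G ✓
(U, P): U after P ✓
(U, Z): U after Z ✓
Count: 20.

20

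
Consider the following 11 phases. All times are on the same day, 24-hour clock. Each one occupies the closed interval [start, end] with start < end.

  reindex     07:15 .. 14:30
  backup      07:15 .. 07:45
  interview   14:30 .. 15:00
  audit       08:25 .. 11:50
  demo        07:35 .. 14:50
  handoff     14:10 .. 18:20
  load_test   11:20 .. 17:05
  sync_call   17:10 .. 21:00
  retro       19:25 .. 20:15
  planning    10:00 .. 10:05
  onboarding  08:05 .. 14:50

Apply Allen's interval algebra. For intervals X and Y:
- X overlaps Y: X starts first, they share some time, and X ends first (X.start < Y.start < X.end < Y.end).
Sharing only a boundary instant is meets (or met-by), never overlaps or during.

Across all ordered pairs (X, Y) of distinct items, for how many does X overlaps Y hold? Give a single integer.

14

Checking all 110 ordered pairs for relation 'overlaps'; matching pairs in alphabetical order:
(audit, load_test): audit overlaps load_test ✓
(backup, demo): backup overlaps demo ✓
(demo, handoff): demo overlaps handoff ✓
(demo, interview): demo overlaps interview ✓
(demo, load_test): demo overlaps load_test ✓
(handoff, sync_call): handoff overlaps sync_call ✓
(load_test, handoff): load_test overlaps handoff ✓
(onboarding, handoff): onboarding overlaps handoff ✓
(onboarding, interview): onboarding overlaps interview ✓
(onboarding, load_test): onboarding overlaps load_test ✓
(reindex, demo): reindex overlaps demo ✓
(reindex, handoff): reindex overlaps handoff ✓
(reindex, load_test): reindex overlaps load_test ✓
(reindex, onboarding): reindex overlaps onboarding ✓
Count: 14.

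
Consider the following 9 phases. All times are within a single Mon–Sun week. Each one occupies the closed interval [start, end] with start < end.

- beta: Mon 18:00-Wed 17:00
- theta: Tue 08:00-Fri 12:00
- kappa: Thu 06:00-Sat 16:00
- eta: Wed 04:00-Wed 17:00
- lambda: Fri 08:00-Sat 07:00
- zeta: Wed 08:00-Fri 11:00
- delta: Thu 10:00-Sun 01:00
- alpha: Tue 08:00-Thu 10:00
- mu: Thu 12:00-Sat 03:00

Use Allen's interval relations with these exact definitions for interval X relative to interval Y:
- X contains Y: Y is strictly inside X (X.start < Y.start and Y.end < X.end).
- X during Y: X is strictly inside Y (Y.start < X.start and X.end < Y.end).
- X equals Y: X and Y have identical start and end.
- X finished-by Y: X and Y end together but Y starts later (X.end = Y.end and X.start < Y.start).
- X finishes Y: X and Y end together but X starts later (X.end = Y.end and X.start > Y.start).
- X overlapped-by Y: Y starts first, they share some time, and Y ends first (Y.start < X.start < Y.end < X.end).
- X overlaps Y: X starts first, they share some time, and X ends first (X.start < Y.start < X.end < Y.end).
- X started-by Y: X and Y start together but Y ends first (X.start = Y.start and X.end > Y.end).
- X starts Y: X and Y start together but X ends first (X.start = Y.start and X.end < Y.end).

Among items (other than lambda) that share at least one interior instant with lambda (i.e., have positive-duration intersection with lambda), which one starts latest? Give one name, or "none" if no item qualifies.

mu

Target lambda = [Fri 08:00, Sat 07:00].
alpha [Tue 08:00, Thu 10:00] → before → excluded.
beta [Mon 18:00, Wed 17:00] → before → excluded.
delta [Thu 10:00, Sun 01:00] → contains → candidate.
eta [Wed 04:00, Wed 17:00] → before → excluded.
kappa [Thu 06:00, Sat 16:00] → contains → candidate.
mu [Thu 12:00, Sat 03:00] → overlaps → candidate.
theta [Tue 08:00, Fri 12:00] → overlaps → candidate.
zeta [Wed 08:00, Fri 11:00] → overlaps → candidate.
Among candidates, latest start is Thu 12:00 → mu.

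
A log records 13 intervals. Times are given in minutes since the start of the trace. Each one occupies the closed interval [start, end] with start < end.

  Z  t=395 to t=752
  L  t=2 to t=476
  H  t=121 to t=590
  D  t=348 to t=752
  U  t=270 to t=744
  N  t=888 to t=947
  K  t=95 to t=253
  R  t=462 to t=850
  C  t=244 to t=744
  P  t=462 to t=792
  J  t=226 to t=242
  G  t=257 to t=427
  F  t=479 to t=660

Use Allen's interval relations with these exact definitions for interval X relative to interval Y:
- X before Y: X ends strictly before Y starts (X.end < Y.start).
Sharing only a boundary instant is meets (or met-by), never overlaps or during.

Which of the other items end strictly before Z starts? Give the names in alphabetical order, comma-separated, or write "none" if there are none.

Target Z = [t=395, t=752].
C [t=244, t=744] → overlaps → no.
D [t=348, t=752] → finished-by → no.
F [t=479, t=660] → during → no.
G [t=257, t=427] → overlaps → no.
H [t=121, t=590] → overlaps → no.
J [t=226, t=242] → before → yes.
K [t=95, t=253] → before → yes.
L [t=2, t=476] → overlaps → no.
N [t=888, t=947] → after → no.
P [t=462, t=792] → overlapped-by → no.
R [t=462, t=850] → overlapped-by → no.
U [t=270, t=744] → overlaps → no.
Result: J, K.

J, K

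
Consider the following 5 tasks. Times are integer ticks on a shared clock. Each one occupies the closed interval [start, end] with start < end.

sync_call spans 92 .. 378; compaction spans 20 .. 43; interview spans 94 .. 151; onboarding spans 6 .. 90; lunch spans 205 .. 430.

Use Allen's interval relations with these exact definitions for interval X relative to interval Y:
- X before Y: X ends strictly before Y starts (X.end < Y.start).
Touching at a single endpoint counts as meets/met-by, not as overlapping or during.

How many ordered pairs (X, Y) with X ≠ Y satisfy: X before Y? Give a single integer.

Checking all 20 ordered pairs for relation 'before'; matching pairs in alphabetical order:
(compaction, interview): compaction before interview ✓
(compaction, lunch): compaction before lunch ✓
(compaction, sync_call): compaction before sync_call ✓
(interview, lunch): interview before lunch ✓
(onboarding, interview): onboarding before interview ✓
(onboarding, lunch): onboarding before lunch ✓
(onboarding, sync_call): onboarding before sync_call ✓
Count: 7.

7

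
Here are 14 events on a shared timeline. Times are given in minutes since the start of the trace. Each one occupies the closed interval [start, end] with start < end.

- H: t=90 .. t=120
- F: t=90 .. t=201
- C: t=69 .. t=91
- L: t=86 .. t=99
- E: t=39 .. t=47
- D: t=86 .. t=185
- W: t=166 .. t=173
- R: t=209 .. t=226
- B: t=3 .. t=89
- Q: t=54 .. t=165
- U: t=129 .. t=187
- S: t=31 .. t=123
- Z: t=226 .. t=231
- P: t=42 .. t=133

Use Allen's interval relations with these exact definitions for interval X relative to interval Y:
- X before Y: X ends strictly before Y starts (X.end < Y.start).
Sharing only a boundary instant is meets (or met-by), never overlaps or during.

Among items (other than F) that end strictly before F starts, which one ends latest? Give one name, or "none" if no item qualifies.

Target F = [t=90, t=201].
B [t=3, t=89] → before → candidate.
C [t=69, t=91] → overlaps → excluded.
D [t=86, t=185] → overlaps → excluded.
E [t=39, t=47] → before → candidate.
H [t=90, t=120] → starts → excluded.
L [t=86, t=99] → overlaps → excluded.
P [t=42, t=133] → overlaps → excluded.
Q [t=54, t=165] → overlaps → excluded.
R [t=209, t=226] → after → excluded.
S [t=31, t=123] → overlaps → excluded.
U [t=129, t=187] → during → excluded.
W [t=166, t=173] → during → excluded.
Z [t=226, t=231] → after → excluded.
Among candidates, latest end is t=89 → B.

B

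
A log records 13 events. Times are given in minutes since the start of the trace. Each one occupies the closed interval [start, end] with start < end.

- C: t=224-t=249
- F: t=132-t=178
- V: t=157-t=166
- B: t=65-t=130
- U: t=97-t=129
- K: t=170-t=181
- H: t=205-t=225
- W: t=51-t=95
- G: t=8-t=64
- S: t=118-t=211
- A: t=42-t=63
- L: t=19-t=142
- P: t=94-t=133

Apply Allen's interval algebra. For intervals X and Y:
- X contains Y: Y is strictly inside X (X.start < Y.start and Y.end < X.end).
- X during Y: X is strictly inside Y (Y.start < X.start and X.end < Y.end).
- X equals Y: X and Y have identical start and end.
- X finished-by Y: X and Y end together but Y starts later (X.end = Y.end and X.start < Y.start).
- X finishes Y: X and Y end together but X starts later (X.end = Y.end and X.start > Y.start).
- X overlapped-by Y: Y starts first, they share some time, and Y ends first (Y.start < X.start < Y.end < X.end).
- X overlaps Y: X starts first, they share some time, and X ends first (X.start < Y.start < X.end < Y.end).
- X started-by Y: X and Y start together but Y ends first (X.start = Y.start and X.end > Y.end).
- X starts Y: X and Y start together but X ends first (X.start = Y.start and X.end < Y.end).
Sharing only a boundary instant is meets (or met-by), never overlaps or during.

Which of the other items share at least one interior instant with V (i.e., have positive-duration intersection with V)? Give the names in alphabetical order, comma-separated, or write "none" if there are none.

F, S

Target V = [t=157, t=166].
A [t=42, t=63] → before → no.
B [t=65, t=130] → before → no.
C [t=224, t=249] → after → no.
F [t=132, t=178] → contains → yes.
G [t=8, t=64] → before → no.
H [t=205, t=225] → after → no.
K [t=170, t=181] → after → no.
L [t=19, t=142] → before → no.
P [t=94, t=133] → before → no.
S [t=118, t=211] → contains → yes.
U [t=97, t=129] → before → no.
W [t=51, t=95] → before → no.
Result: F, S.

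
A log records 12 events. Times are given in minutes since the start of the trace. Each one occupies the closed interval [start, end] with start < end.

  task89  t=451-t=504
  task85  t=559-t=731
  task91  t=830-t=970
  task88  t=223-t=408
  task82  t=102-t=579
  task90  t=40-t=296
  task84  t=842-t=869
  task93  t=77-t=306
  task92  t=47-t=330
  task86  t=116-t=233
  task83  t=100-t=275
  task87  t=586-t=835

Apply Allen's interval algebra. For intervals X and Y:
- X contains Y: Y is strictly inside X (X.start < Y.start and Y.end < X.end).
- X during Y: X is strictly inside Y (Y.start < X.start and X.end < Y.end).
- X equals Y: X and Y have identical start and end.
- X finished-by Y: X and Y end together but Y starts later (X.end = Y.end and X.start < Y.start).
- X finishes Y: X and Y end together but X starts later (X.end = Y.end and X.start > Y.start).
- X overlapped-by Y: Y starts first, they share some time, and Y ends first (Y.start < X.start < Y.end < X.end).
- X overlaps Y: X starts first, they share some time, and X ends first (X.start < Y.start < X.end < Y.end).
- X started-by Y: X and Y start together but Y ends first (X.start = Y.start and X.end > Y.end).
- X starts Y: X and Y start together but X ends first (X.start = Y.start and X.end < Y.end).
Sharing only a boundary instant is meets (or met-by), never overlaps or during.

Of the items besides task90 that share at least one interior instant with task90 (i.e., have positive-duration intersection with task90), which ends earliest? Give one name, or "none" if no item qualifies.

Target task90 = [t=40, t=296].
task82 [t=102, t=579] → overlapped-by → candidate.
task83 [t=100, t=275] → during → candidate.
task84 [t=842, t=869] → after → excluded.
task85 [t=559, t=731] → after → excluded.
task86 [t=116, t=233] → during → candidate.
task87 [t=586, t=835] → after → excluded.
task88 [t=223, t=408] → overlapped-by → candidate.
task89 [t=451, t=504] → after → excluded.
task91 [t=830, t=970] → after → excluded.
task92 [t=47, t=330] → overlapped-by → candidate.
task93 [t=77, t=306] → overlapped-by → candidate.
Among candidates, earliest end is t=233 → task86.

task86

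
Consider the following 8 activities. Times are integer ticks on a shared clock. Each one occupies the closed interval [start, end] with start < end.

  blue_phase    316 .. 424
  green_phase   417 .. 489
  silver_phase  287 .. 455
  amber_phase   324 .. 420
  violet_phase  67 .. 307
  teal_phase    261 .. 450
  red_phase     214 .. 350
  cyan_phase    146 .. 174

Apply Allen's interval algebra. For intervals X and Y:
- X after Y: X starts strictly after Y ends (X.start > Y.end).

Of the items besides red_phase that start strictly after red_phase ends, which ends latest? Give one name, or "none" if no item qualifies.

Target red_phase = [214, 350].
amber_phase [324, 420] → overlapped-by → excluded.
blue_phase [316, 424] → overlapped-by → excluded.
cyan_phase [146, 174] → before → excluded.
green_phase [417, 489] → after → candidate.
silver_phase [287, 455] → overlapped-by → excluded.
teal_phase [261, 450] → overlapped-by → excluded.
violet_phase [67, 307] → overlaps → excluded.
Among candidates, latest end is 489 → green_phase.

green_phase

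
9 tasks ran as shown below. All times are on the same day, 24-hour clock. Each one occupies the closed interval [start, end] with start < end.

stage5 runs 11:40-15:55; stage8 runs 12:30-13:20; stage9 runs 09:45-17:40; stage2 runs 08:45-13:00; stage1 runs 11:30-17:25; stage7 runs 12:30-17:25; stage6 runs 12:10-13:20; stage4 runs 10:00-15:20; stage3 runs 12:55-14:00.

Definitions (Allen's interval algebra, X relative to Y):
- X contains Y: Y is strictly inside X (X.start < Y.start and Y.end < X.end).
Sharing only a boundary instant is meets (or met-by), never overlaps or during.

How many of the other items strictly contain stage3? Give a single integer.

Target stage3 = [12:55, 14:00].
stage1 [11:30, 17:25] → contains → counts.
stage2 [08:45, 13:00] → overlaps → no.
stage4 [10:00, 15:20] → contains → counts.
stage5 [11:40, 15:55] → contains → counts.
stage6 [12:10, 13:20] → overlaps → no.
stage7 [12:30, 17:25] → contains → counts.
stage8 [12:30, 13:20] → overlaps → no.
stage9 [09:45, 17:40] → contains → counts.
Total: 5.

5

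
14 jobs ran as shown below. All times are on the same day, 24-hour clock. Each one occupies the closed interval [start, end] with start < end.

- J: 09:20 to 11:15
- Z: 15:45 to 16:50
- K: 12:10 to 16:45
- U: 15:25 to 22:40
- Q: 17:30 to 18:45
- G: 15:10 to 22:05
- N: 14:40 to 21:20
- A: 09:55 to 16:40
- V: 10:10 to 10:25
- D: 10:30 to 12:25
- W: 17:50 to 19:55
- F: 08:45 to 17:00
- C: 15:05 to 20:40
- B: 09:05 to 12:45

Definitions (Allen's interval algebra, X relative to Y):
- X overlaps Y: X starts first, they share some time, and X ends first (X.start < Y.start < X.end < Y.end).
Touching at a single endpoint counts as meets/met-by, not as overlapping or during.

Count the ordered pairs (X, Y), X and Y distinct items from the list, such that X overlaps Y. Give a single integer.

Checking all 182 ordered pairs for relation 'overlaps'; matching pairs in alphabetical order:
(A, C): A overlaps C ✓
(A, G): A overlaps G ✓
(A, K): A overlaps K ✓
(A, N): A overlaps N ✓
(A, U): A overlaps U ✓
(A, Z): A overlaps Z ✓
(B, A): B overlaps A ✓
(B, K): B overlaps K ✓
(C, G): C overlaps G ✓
(C, U): C overlaps U ✓
(D, K): D overlaps K ✓
(F, C): F overlaps C ✓
(F, G): F overlaps G ✓
(F, N): F overlaps N ✓
(F, U): F overlaps U ✓
(G, U): G overlaps U ✓
(J, A): J overlaps A ✓
(J, D): J overlaps D ✓
(K, C): K overlaps C ✓
(K, G): K overlaps G ✓
(K, N): K overlaps N ✓
(K, U): K overlaps U ✓
(K, Z): K overlaps Z ✓
(N, G): N overlaps G ✓
... plus 2 further pairs not listed.
Count: 26.

26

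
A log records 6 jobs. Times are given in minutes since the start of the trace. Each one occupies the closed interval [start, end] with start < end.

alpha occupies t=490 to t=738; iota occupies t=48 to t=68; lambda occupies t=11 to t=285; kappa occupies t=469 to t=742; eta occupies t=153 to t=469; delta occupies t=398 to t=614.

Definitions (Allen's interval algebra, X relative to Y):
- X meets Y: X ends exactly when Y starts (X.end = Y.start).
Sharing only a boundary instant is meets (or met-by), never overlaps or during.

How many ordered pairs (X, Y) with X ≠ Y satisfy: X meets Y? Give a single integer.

Checking all 30 ordered pairs for relation 'meets'; matching pairs in alphabetical order:
(eta, kappa): eta meets kappa ✓
Count: 1.

1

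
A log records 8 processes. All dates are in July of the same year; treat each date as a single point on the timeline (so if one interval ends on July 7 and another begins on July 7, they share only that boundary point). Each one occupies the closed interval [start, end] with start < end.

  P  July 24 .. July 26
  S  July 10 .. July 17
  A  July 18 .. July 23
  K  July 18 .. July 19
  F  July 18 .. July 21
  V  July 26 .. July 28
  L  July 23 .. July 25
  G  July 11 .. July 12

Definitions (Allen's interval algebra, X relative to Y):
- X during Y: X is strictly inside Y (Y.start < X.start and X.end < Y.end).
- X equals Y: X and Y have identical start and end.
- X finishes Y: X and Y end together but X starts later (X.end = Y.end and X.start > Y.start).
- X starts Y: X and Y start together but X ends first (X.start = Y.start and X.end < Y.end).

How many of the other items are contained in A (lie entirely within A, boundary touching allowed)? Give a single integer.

2

Target A = [July 18, July 23].
F [July 18, July 21] → starts → counts.
G [July 11, July 12] → before → no.
K [July 18, July 19] → starts → counts.
L [July 23, July 25] → met-by → no.
P [July 24, July 26] → after → no.
S [July 10, July 17] → before → no.
V [July 26, July 28] → after → no.
Total: 2.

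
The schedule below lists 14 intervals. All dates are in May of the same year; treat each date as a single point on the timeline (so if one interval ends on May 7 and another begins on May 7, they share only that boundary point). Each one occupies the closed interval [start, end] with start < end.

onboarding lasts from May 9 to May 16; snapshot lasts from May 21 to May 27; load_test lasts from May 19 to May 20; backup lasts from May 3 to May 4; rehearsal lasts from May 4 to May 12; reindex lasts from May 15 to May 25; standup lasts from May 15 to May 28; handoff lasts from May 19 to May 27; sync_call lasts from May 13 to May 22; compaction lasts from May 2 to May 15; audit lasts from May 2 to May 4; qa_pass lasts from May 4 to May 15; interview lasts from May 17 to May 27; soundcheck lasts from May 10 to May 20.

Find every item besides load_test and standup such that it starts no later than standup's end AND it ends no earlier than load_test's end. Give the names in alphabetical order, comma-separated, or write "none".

Conditions: its start is no later than standup's end (X.start <= May 28) AND its end is no earlier than load_test's end (X.end >= May 20).
audit: start May 2 <= May 28? ✓; end May 4 >= May 20? ✗ → no.
backup: start May 3 <= May 28? ✓; end May 4 >= May 20? ✗ → no.
compaction: start May 2 <= May 28? ✓; end May 15 >= May 20? ✗ → no.
handoff: start May 19 <= May 28? ✓; end May 27 >= May 20? ✓ → yes.
interview: start May 17 <= May 28? ✓; end May 27 >= May 20? ✓ → yes.
onboarding: start May 9 <= May 28? ✓; end May 16 >= May 20? ✗ → no.
qa_pass: start May 4 <= May 28? ✓; end May 15 >= May 20? ✗ → no.
rehearsal: start May 4 <= May 28? ✓; end May 12 >= May 20? ✗ → no.
reindex: start May 15 <= May 28? ✓; end May 25 >= May 20? ✓ → yes.
snapshot: start May 21 <= May 28? ✓; end May 27 >= May 20? ✓ → yes.
soundcheck: start May 10 <= May 28? ✓; end May 20 >= May 20? ✓ → yes.
sync_call: start May 13 <= May 28? ✓; end May 22 >= May 20? ✓ → yes.
Result: handoff, interview, reindex, snapshot, soundcheck, sync_call.

handoff, interview, reindex, snapshot, soundcheck, sync_call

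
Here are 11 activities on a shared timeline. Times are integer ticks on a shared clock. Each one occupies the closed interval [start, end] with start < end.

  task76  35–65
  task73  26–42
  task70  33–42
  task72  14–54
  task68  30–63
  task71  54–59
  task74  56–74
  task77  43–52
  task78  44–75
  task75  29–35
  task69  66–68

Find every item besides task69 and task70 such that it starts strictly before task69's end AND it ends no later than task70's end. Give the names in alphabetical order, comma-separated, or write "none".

Conditions: its start is strictly before task69's end (X.start < 68) AND its end is no later than task70's end (X.end <= 42).
task68: start 30 < 68? ✓; end 63 <= 42? ✗ → no.
task71: start 54 < 68? ✓; end 59 <= 42? ✗ → no.
task72: start 14 < 68? ✓; end 54 <= 42? ✗ → no.
task73: start 26 < 68? ✓; end 42 <= 42? ✓ → yes.
task74: start 56 < 68? ✓; end 74 <= 42? ✗ → no.
task75: start 29 < 68? ✓; end 35 <= 42? ✓ → yes.
task76: start 35 < 68? ✓; end 65 <= 42? ✗ → no.
task77: start 43 < 68? ✓; end 52 <= 42? ✗ → no.
task78: start 44 < 68? ✓; end 75 <= 42? ✗ → no.
Result: task73, task75.

task73, task75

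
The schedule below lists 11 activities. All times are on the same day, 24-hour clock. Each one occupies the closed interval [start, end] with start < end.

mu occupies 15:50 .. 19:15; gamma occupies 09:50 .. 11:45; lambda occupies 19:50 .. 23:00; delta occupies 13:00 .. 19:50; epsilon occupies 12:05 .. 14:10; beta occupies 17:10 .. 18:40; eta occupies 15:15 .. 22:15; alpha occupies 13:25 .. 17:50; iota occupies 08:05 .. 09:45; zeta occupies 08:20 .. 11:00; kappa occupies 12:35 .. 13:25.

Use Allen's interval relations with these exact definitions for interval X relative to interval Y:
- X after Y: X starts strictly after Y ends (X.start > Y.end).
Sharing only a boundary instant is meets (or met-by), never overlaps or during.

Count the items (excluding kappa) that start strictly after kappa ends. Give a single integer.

Target kappa = [12:35, 13:25].
alpha [13:25, 17:50] → met-by → no.
beta [17:10, 18:40] → after → counts.
delta [13:00, 19:50] → overlapped-by → no.
epsilon [12:05, 14:10] → contains → no.
eta [15:15, 22:15] → after → counts.
gamma [09:50, 11:45] → before → no.
iota [08:05, 09:45] → before → no.
lambda [19:50, 23:00] → after → counts.
mu [15:50, 19:15] → after → counts.
zeta [08:20, 11:00] → before → no.
Total: 4.

4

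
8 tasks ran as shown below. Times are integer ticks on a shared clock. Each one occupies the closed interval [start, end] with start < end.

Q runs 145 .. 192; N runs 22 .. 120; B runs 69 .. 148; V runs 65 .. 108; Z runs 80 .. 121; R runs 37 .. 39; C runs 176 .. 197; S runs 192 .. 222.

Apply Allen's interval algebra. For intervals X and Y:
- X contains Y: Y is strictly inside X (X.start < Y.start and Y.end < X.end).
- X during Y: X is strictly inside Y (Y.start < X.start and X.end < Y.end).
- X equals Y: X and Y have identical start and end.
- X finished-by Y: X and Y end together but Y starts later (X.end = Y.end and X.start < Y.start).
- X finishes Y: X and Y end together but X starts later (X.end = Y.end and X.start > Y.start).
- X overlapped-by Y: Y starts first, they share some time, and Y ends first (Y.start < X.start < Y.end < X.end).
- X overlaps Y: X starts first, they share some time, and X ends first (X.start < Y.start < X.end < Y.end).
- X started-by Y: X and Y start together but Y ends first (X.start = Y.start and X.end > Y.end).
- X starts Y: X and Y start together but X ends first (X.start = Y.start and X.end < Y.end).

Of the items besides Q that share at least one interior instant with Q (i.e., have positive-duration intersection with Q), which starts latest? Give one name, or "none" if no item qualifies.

C

Target Q = [145, 192].
B [69, 148] → overlaps → candidate.
C [176, 197] → overlapped-by → candidate.
N [22, 120] → before → excluded.
R [37, 39] → before → excluded.
S [192, 222] → met-by → excluded.
V [65, 108] → before → excluded.
Z [80, 121] → before → excluded.
Among candidates, latest start is 176 → C.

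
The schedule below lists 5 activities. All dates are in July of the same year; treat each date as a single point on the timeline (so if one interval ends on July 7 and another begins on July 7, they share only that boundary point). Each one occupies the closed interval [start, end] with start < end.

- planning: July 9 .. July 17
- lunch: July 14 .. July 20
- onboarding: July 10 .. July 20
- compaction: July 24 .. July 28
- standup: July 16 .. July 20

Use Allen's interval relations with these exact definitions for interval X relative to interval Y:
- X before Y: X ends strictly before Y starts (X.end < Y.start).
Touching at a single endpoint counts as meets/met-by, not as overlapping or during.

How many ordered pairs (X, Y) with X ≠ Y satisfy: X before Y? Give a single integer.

Checking all 20 ordered pairs for relation 'before'; matching pairs in alphabetical order:
(lunch, compaction): lunch before compaction ✓
(onboarding, compaction): onboarding before compaction ✓
(planning, compaction): planning before compaction ✓
(standup, compaction): standup before compaction ✓
Count: 4.

4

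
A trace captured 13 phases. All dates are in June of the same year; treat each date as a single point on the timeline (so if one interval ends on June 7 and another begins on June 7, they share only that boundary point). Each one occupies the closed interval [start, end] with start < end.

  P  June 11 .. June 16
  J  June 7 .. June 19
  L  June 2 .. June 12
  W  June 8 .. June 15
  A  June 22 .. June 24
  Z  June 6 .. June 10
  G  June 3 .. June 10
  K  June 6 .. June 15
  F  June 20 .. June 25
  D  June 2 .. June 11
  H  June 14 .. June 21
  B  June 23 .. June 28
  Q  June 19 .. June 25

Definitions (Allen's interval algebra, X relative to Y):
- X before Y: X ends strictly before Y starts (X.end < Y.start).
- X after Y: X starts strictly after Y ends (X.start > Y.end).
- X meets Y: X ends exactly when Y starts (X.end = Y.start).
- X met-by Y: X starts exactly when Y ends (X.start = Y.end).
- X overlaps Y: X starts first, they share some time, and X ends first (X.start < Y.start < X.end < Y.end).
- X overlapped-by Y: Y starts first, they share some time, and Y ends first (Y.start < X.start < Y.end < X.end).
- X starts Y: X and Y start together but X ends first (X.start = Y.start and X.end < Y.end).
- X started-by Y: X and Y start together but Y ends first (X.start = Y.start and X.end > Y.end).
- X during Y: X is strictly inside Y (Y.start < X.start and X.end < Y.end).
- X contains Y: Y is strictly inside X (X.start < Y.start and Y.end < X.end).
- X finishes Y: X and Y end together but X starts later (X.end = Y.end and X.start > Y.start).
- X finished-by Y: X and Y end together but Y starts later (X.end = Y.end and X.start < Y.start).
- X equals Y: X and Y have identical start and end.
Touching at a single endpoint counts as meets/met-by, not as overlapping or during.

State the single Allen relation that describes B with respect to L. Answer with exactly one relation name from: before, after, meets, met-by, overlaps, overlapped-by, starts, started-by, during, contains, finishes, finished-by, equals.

B = [June 23, June 28]; L = [June 2, June 12].
Compare endpoints: B.start > L.start, B.start > L.end, B.end > L.start, B.end > L.end.
That pattern is 'after'.

after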